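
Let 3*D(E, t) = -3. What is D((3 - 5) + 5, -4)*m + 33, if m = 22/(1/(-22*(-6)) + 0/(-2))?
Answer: -2871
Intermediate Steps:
D(E, t) = -1 (D(E, t) = (1/3)*(-3) = -1)
m = 2904 (m = 22/(-1/22*(-1/6) + 0*(-1/2)) = 22/(1/132 + 0) = 22/(1/132) = 22*132 = 2904)
D((3 - 5) + 5, -4)*m + 33 = -1*2904 + 33 = -2904 + 33 = -2871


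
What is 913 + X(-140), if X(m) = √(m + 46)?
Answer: 913 + I*√94 ≈ 913.0 + 9.6954*I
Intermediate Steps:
X(m) = √(46 + m)
913 + X(-140) = 913 + √(46 - 140) = 913 + √(-94) = 913 + I*√94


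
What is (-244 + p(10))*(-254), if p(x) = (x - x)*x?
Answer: 61976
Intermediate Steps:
p(x) = 0 (p(x) = 0*x = 0)
(-244 + p(10))*(-254) = (-244 + 0)*(-254) = -244*(-254) = 61976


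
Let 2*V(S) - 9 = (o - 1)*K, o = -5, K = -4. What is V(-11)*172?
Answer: 2838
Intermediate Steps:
V(S) = 33/2 (V(S) = 9/2 + ((-5 - 1)*(-4))/2 = 9/2 + (-6*(-4))/2 = 9/2 + (½)*24 = 9/2 + 12 = 33/2)
V(-11)*172 = (33/2)*172 = 2838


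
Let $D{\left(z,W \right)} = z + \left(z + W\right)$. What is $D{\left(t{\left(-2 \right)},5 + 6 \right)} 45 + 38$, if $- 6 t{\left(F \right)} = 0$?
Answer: $533$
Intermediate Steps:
$t{\left(F \right)} = 0$ ($t{\left(F \right)} = \left(- \frac{1}{6}\right) 0 = 0$)
$D{\left(z,W \right)} = W + 2 z$ ($D{\left(z,W \right)} = z + \left(W + z\right) = W + 2 z$)
$D{\left(t{\left(-2 \right)},5 + 6 \right)} 45 + 38 = \left(\left(5 + 6\right) + 2 \cdot 0\right) 45 + 38 = \left(11 + 0\right) 45 + 38 = 11 \cdot 45 + 38 = 495 + 38 = 533$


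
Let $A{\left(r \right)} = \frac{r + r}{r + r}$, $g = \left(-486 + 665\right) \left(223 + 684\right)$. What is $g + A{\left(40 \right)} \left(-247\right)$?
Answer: $162106$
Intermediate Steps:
$g = 162353$ ($g = 179 \cdot 907 = 162353$)
$A{\left(r \right)} = 1$ ($A{\left(r \right)} = \frac{2 r}{2 r} = 2 r \frac{1}{2 r} = 1$)
$g + A{\left(40 \right)} \left(-247\right) = 162353 + 1 \left(-247\right) = 162353 - 247 = 162106$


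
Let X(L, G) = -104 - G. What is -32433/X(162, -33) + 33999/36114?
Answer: 391233097/854698 ≈ 457.74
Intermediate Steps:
-32433/X(162, -33) + 33999/36114 = -32433/(-104 - 1*(-33)) + 33999/36114 = -32433/(-104 + 33) + 33999*(1/36114) = -32433/(-71) + 11333/12038 = -32433*(-1/71) + 11333/12038 = 32433/71 + 11333/12038 = 391233097/854698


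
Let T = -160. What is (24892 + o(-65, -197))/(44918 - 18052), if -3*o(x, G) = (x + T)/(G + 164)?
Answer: 273787/295526 ≈ 0.92644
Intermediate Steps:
o(x, G) = -(-160 + x)/(3*(164 + G)) (o(x, G) = -(x - 160)/(3*(G + 164)) = -(-160 + x)/(3*(164 + G)))
(24892 + o(-65, -197))/(44918 - 18052) = (24892 + (160 - 1*(-65))/(3*(164 - 197)))/(44918 - 18052) = (24892 + (⅓)*(160 + 65)/(-33))/26866 = (24892 + (⅓)*(-1/33)*225)*(1/26866) = (24892 - 25/11)*(1/26866) = (273787/11)*(1/26866) = 273787/295526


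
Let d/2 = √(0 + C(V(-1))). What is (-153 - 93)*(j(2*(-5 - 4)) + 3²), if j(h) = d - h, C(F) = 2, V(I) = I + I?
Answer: -6642 - 492*√2 ≈ -7337.8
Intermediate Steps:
V(I) = 2*I
d = 2*√2 (d = 2*√(0 + 2) = 2*√2 ≈ 2.8284)
j(h) = -h + 2*√2 (j(h) = 2*√2 - h = -h + 2*√2)
(-153 - 93)*(j(2*(-5 - 4)) + 3²) = (-153 - 93)*((-2*(-5 - 4) + 2*√2) + 3²) = -246*((-2*(-9) + 2*√2) + 9) = -246*((-1*(-18) + 2*√2) + 9) = -246*((18 + 2*√2) + 9) = -246*(27 + 2*√2) = -6642 - 492*√2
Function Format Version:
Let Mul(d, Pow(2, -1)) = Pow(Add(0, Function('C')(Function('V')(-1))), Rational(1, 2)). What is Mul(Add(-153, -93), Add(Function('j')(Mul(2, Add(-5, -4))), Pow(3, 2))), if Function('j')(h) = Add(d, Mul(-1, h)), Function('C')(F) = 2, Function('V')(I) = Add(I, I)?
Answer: Add(-6642, Mul(-492, Pow(2, Rational(1, 2)))) ≈ -7337.8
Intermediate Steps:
Function('V')(I) = Mul(2, I)
d = Mul(2, Pow(2, Rational(1, 2))) (d = Mul(2, Pow(Add(0, 2), Rational(1, 2))) = Mul(2, Pow(2, Rational(1, 2))) ≈ 2.8284)
Function('j')(h) = Add(Mul(-1, h), Mul(2, Pow(2, Rational(1, 2)))) (Function('j')(h) = Add(Mul(2, Pow(2, Rational(1, 2))), Mul(-1, h)) = Add(Mul(-1, h), Mul(2, Pow(2, Rational(1, 2)))))
Mul(Add(-153, -93), Add(Function('j')(Mul(2, Add(-5, -4))), Pow(3, 2))) = Mul(Add(-153, -93), Add(Add(Mul(-1, Mul(2, Add(-5, -4))), Mul(2, Pow(2, Rational(1, 2)))), Pow(3, 2))) = Mul(-246, Add(Add(Mul(-1, Mul(2, -9)), Mul(2, Pow(2, Rational(1, 2)))), 9)) = Mul(-246, Add(Add(Mul(-1, -18), Mul(2, Pow(2, Rational(1, 2)))), 9)) = Mul(-246, Add(Add(18, Mul(2, Pow(2, Rational(1, 2)))), 9)) = Mul(-246, Add(27, Mul(2, Pow(2, Rational(1, 2))))) = Add(-6642, Mul(-492, Pow(2, Rational(1, 2))))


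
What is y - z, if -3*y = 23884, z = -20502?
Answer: 37622/3 ≈ 12541.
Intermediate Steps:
y = -23884/3 (y = -⅓*23884 = -23884/3 ≈ -7961.3)
y - z = -23884/3 - 1*(-20502) = -23884/3 + 20502 = 37622/3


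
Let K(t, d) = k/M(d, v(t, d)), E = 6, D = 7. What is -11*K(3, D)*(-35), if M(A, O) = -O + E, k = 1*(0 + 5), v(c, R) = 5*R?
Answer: -1925/29 ≈ -66.379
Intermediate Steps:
k = 5 (k = 1*5 = 5)
M(A, O) = 6 - O (M(A, O) = -O + 6 = 6 - O)
K(t, d) = 5/(6 - 5*d)
-11*K(3, D)*(-35) = -(-55)/(-6 + 5*7)*(-35) = -(-55)/(-6 + 35)*(-35) = -(-55)/29*(-35) = -11*(-5/29)*(-35) = (55/29)*(-35) = -1925/29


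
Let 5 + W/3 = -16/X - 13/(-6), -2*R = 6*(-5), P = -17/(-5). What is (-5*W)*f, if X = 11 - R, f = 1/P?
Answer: -175/34 ≈ -5.1471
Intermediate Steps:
P = 17/5 (P = -17*(-1/5) = 17/5 ≈ 3.4000)
f = 5/17 (f = 1/(17/5) = 5/17 ≈ 0.29412)
R = 15 (R = -3*(-5) = -1/2*(-30) = 15)
X = -4 (X = 11 - 1*15 = 11 - 15 = -4)
W = 7/2 (W = -15 + 3*(-16/(-4) - 13/(-6)) = -15 + 3*(-16*(-1/4) - 13*(-1/6)) = -15 + 3*(4 + 13/6) = -15 + 3*(37/6) = -15 + 37/2 = 7/2 ≈ 3.5000)
(-5*W)*f = -5*7/2*(5/17) = -35/2*5/17 = -175/34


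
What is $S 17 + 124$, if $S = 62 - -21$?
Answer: $1535$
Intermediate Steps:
$S = 83$ ($S = 62 + 21 = 83$)
$S 17 + 124 = 83 \cdot 17 + 124 = 1411 + 124 = 1535$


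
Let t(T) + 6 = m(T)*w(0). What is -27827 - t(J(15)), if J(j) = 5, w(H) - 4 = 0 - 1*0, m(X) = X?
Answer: -27841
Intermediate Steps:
w(H) = 4 (w(H) = 4 + (0 - 1*0) = 4 + (0 + 0) = 4 + 0 = 4)
t(T) = -6 + 4*T (t(T) = -6 + T*4 = -6 + 4*T)
-27827 - t(J(15)) = -27827 - (-6 + 4*5) = -27827 - (-6 + 20) = -27827 - 1*14 = -27827 - 14 = -27841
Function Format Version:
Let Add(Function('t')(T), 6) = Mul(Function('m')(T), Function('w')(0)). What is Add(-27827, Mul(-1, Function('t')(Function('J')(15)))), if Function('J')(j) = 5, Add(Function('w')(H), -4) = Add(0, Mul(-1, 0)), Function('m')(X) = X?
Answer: -27841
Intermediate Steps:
Function('w')(H) = 4 (Function('w')(H) = Add(4, Add(0, Mul(-1, 0))) = Add(4, Add(0, 0)) = Add(4, 0) = 4)
Function('t')(T) = Add(-6, Mul(4, T)) (Function('t')(T) = Add(-6, Mul(T, 4)) = Add(-6, Mul(4, T)))
Add(-27827, Mul(-1, Function('t')(Function('J')(15)))) = Add(-27827, Mul(-1, Add(-6, Mul(4, 5)))) = Add(-27827, Mul(-1, Add(-6, 20))) = Add(-27827, Mul(-1, 14)) = Add(-27827, -14) = -27841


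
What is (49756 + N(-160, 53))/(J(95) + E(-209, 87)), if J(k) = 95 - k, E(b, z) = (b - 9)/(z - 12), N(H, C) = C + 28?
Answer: -3737775/218 ≈ -17146.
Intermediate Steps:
N(H, C) = 28 + C
E(b, z) = (-9 + b)/(-12 + z)
(49756 + N(-160, 53))/(J(95) + E(-209, 87)) = (49756 + (28 + 53))/((95 - 1*95) + (-9 - 209)/(-12 + 87)) = (49756 + 81)/((95 - 95) - 218/75) = 49837/(0 + (1/75)*(-218)) = 49837/(0 - 218/75) = 49837/(-218/75) = 49837*(-75/218) = -3737775/218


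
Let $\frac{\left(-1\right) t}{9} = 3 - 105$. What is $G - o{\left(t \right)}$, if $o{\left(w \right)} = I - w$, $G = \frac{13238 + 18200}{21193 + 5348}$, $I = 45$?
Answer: $\frac{23201731}{26541} \approx 874.18$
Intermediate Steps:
$t = 918$ ($t = - 9 \left(3 - 105\right) = \left(-9\right) \left(-102\right) = 918$)
$G = \frac{31438}{26541} \approx 1.1845$
$o{\left(w \right)} = 45 - w$
$G - o{\left(t \right)} = \frac{31438}{26541} - \left(45 - 918\right) = \frac{31438}{26541} - -873 = \frac{31438}{26541} + 873 = \frac{23201731}{26541}$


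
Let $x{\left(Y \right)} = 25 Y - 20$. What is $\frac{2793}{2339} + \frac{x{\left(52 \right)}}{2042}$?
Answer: $\frac{4348613}{2388119} \approx 1.8209$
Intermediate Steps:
$x{\left(Y \right)} = -20 + 25 Y$
$\frac{2793}{2339} + \frac{x{\left(52 \right)}}{2042} = \frac{2793}{2339} + \frac{-20 + 25 \cdot 52}{2042} = 2793 \cdot \frac{1}{2339} + \left(-20 + 1300\right) \frac{1}{2042} = \frac{2793}{2339} + 1280 \cdot \frac{1}{2042} = \frac{2793}{2339} + \frac{640}{1021} = \frac{4348613}{2388119}$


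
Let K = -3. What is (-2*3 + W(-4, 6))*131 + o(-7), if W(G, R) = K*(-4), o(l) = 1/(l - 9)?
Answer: 12575/16 ≈ 785.94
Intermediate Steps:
o(l) = 1/(-9 + l)
W(G, R) = 12 (W(G, R) = -3*(-4) = 12)
(-2*3 + W(-4, 6))*131 + o(-7) = (-2*3 + 12)*131 + 1/(-9 - 7) = (-6 + 12)*131 + 1/(-16) = 6*131 - 1/16 = 786 - 1/16 = 12575/16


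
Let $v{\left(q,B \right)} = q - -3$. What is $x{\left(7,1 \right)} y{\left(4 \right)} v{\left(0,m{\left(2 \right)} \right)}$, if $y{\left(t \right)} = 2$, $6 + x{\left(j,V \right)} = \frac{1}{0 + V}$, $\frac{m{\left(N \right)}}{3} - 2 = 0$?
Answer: $-30$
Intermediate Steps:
$m{\left(N \right)} = 6$ ($m{\left(N \right)} = 6 + 3 \cdot 0 = 6 + 0 = 6$)
$v{\left(q,B \right)} = 3 + q$ ($v{\left(q,B \right)} = q + 3 = 3 + q$)
$x{\left(j,V \right)} = -6 + \frac{1}{V}$ ($x{\left(j,V \right)} = -6 + \frac{1}{0 + V} = -6 + \frac{1}{V}$)
$x{\left(7,1 \right)} y{\left(4 \right)} v{\left(0,m{\left(2 \right)} \right)} = \left(-6 + 1^{-1}\right) 2 \left(3 + 0\right) = \left(-6 + 1\right) 2 \cdot 3 = \left(-5\right) 2 \cdot 3 = \left(-10\right) 3 = -30$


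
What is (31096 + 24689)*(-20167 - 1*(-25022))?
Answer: 270836175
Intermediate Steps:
(31096 + 24689)*(-20167 - 1*(-25022)) = 55785*(-20167 + 25022) = 55785*4855 = 270836175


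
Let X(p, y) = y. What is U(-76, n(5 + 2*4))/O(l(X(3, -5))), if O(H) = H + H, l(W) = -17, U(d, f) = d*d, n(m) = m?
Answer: -2888/17 ≈ -169.88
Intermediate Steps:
U(d, f) = d**2
O(H) = 2*H
U(-76, n(5 + 2*4))/O(l(X(3, -5))) = (-76)**2/((2*(-17))) = 5776/(-34) = 5776*(-1/34) = -2888/17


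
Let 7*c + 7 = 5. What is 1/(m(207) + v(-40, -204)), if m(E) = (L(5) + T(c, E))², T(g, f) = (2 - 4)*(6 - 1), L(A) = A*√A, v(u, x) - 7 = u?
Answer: -12/821 - 25*√5/3284 ≈ -0.031639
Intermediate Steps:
v(u, x) = 7 + u
L(A) = A^(3/2)
c = -2/7 (c = -1 + (⅐)*5 = -1 + 5/7 = -2/7 ≈ -0.28571)
T(g, f) = -10 (T(g, f) = -2*5 = -10)
m(E) = (-10 + 5*√5)² (m(E) = (5^(3/2) - 10)² = (5*√5 - 10)² = (-10 + 5*√5)²)
1/(m(207) + v(-40, -204)) = 1/((225 - 100*√5) + (7 - 40)) = 1/((225 - 100*√5) - 33) = 1/(192 - 100*√5)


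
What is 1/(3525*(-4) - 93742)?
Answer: -1/107842 ≈ -9.2728e-6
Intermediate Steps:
1/(3525*(-4) - 93742) = 1/(-14100 - 93742) = 1/(-107842) = -1/107842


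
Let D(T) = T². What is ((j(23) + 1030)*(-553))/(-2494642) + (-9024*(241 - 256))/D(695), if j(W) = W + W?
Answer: 62508814082/120497445205 ≈ 0.51876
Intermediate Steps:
j(W) = 2*W
((j(23) + 1030)*(-553))/(-2494642) + (-9024*(241 - 256))/D(695) = ((2*23 + 1030)*(-553))/(-2494642) + (-9024*(241 - 256))/(695²) = ((46 + 1030)*(-553))*(-1/2494642) - 9024*(-15)/483025 = (1076*(-553))*(-1/2494642) + 135360*(1/483025) = -595028*(-1/2494642) + 27072/96605 = 297514/1247321 + 27072/96605 = 62508814082/120497445205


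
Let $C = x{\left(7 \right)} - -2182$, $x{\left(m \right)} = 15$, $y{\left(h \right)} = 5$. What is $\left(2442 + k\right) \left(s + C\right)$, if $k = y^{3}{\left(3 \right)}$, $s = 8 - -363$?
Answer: $6592056$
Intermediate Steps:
$s = 371$ ($s = 8 + 363 = 371$)
$k = 125$ ($k = 5^{3} = 125$)
$C = 2197$ ($C = 15 - -2182 = 15 + 2182 = 2197$)
$\left(2442 + k\right) \left(s + C\right) = \left(2442 + 125\right) \left(371 + 2197\right) = 2567 \cdot 2568 = 6592056$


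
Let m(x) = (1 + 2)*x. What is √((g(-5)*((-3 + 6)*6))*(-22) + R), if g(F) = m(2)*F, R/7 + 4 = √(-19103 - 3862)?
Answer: √(11852 + 7*I*√22965) ≈ 108.98 + 4.8671*I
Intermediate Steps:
R = -28 + 7*I*√22965 (R = -28 + 7*√(-19103 - 3862) = -28 + 7*√(-22965) = -28 + 7*(I*√22965) = -28 + 7*I*√22965 ≈ -28.0 + 1060.8*I)
m(x) = 3*x
g(F) = 6*F (g(F) = (3*2)*F = 6*F)
√((g(-5)*((-3 + 6)*6))*(-22) + R) = √(((6*(-5))*((-3 + 6)*6))*(-22) + (-28 + 7*I*√22965)) = √(-90*6*(-22) + (-28 + 7*I*√22965)) = √(-30*18*(-22) + (-28 + 7*I*√22965)) = √(-540*(-22) + (-28 + 7*I*√22965)) = √(11880 + (-28 + 7*I*√22965)) = √(11852 + 7*I*√22965)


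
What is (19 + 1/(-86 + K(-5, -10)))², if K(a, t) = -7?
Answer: 3118756/8649 ≈ 360.59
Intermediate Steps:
(19 + 1/(-86 + K(-5, -10)))² = (19 + 1/(-86 - 7))² = (19 + 1/(-93))² = (19 - 1/93)² = (1766/93)² = 3118756/8649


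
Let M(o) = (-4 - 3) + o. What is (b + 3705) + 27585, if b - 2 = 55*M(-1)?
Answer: 30852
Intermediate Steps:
M(o) = -7 + o
b = -438 (b = 2 + 55*(-7 - 1) = 2 + 55*(-8) = 2 - 440 = -438)
(b + 3705) + 27585 = (-438 + 3705) + 27585 = 3267 + 27585 = 30852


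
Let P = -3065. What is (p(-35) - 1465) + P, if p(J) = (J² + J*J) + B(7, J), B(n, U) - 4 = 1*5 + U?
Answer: -2106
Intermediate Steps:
B(n, U) = 9 + U (B(n, U) = 4 + (1*5 + U) = 4 + (5 + U) = 9 + U)
p(J) = 9 + J + 2*J² (p(J) = (J² + J*J) + (9 + J) = (J² + J²) + (9 + J) = 2*J² + (9 + J) = 9 + J + 2*J²)
(p(-35) - 1465) + P = ((9 - 35 + 2*(-35)²) - 1465) - 3065 = ((9 - 35 + 2*1225) - 1465) - 3065 = ((9 - 35 + 2450) - 1465) - 3065 = (2424 - 1465) - 3065 = 959 - 3065 = -2106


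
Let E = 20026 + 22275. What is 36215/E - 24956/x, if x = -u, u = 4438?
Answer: 86884709/13409417 ≈ 6.4794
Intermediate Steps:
E = 42301
x = -4438 (x = -1*4438 = -4438)
36215/E - 24956/x = 36215/42301 - 24956/(-4438) = 36215*(1/42301) - 24956*(-1/4438) = 36215/42301 + 12478/2219 = 86884709/13409417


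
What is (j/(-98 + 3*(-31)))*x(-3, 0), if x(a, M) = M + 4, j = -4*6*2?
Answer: 192/191 ≈ 1.0052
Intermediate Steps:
j = -48 (j = -24*2 = -48)
x(a, M) = 4 + M
(j/(-98 + 3*(-31)))*x(-3, 0) = (-48/(-98 + 3*(-31)))*(4 + 0) = -48/(-98 - 93)*4 = -48/(-191)*4 = -48*(-1/191)*4 = (48/191)*4 = 192/191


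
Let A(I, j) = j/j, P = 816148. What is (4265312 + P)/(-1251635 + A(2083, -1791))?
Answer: -2540730/625817 ≈ -4.0599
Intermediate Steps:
A(I, j) = 1
(4265312 + P)/(-1251635 + A(2083, -1791)) = (4265312 + 816148)/(-1251635 + 1) = 5081460/(-1251634) = 5081460*(-1/1251634) = -2540730/625817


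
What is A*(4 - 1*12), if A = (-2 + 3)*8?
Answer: -64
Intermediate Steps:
A = 8 (A = 1*8 = 8)
A*(4 - 1*12) = 8*(4 - 1*12) = 8*(4 - 12) = 8*(-8) = -64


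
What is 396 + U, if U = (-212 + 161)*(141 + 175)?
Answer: -15720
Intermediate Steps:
U = -16116 (U = -51*316 = -16116)
396 + U = 396 - 16116 = -15720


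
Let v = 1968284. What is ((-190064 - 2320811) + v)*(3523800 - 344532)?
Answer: -1725042203388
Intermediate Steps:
((-190064 - 2320811) + v)*(3523800 - 344532) = ((-190064 - 2320811) + 1968284)*(3523800 - 344532) = (-2510875 + 1968284)*3179268 = -542591*3179268 = -1725042203388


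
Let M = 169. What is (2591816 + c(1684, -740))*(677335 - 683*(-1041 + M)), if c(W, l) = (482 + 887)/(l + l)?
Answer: 131965996757333/40 ≈ 3.2992e+12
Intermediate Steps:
c(W, l) = 1369/(2*l) (c(W, l) = 1369/((2*l)) = 1369*(1/(2*l)) = 1369/(2*l))
(2591816 + c(1684, -740))*(677335 - 683*(-1041 + M)) = (2591816 + (1369/2)/(-740))*(677335 - 683*(-1041 + 169)) = (2591816 + (1369/2)*(-1/740))*(677335 - 683*(-872)) = (2591816 - 37/40)*(677335 + 595576) = (103672603/40)*1272911 = 131965996757333/40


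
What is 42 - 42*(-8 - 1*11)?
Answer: 840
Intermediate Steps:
42 - 42*(-8 - 1*11) = 42 - 42*(-8 - 11) = 42 - 42*(-19) = 42 + 798 = 840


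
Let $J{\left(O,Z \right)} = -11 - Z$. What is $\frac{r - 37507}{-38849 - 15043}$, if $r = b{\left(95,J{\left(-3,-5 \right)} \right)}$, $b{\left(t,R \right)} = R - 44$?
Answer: $\frac{1391}{1996} \approx 0.69689$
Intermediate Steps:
$b{\left(t,R \right)} = -44 + R$
$r = -50$ ($r = -44 - 6 = -50$)
$\frac{r - 37507}{-38849 - 15043} = \frac{-50 - 37507}{-38849 - 15043} = - \frac{37557}{-53892} = \left(-37557\right) \left(- \frac{1}{53892}\right) = \frac{1391}{1996}$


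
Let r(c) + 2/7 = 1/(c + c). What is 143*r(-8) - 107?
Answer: -17561/112 ≈ -156.79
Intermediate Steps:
r(c) = -2/7 + 1/(2*c) (r(c) = -2/7 + 1/(c + c) = -2/7 + 1/(2*c))
143*r(-8) - 107 = 143*((1/14)*(7 - 4*(-8))/(-8)) - 107 = 143*((1/14)*(-⅛)*(7 + 32)) - 107 = 143*((1/14)*(-⅛)*39) - 107 = 143*(-39/112) - 107 = -5577/112 - 107 = -17561/112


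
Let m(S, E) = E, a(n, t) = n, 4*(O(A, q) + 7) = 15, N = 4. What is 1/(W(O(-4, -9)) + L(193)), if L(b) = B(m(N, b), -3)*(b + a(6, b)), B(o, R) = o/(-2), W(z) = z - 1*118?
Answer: -4/77299 ≈ -5.1747e-5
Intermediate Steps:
O(A, q) = -13/4 (O(A, q) = -7 + (¼)*15 = -7 + 15/4 = -13/4)
W(z) = -118 + z (W(z) = z - 118 = -118 + z)
B(o, R) = -o/2 (B(o, R) = o*(-½) = -o/2)
L(b) = -b*(6 + b)/2 (L(b) = (-b/2)*(b + 6) = (-b/2)*(6 + b) = -b*(6 + b)/2)
1/(W(O(-4, -9)) + L(193)) = 1/((-118 - 13/4) - ½*193*(6 + 193)) = 1/(-485/4 - ½*193*199) = 1/(-485/4 - 38407/2) = 1/(-77299/4) = -4/77299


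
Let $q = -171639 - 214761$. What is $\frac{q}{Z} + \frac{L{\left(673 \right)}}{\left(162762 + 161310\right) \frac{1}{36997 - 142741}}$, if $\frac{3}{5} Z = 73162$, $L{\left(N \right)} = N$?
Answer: $- \frac{110036639038}{493953243} \approx -222.77$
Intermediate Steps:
$Z = \frac{365810}{3}$ ($Z = \frac{5}{3} \cdot 73162 = \frac{365810}{3} \approx 1.2194 \cdot 10^{5}$)
$q = -386400$ ($q = -171639 - 214761 = -386400$)
$\frac{q}{Z} + \frac{L{\left(673 \right)}}{\left(162762 + 161310\right) \frac{1}{36997 - 142741}} = - \frac{386400}{\frac{365810}{3}} + \frac{673}{\left(162762 + 161310\right) \frac{1}{36997 - 142741}} = \left(-386400\right) \frac{3}{365810} + \frac{673}{324072 \frac{1}{-105744}} = - \frac{115920}{36581} + \frac{673}{324072 \left(- \frac{1}{105744}\right)} = - \frac{115920}{36581} + \frac{673}{- \frac{13503}{4406}} = - \frac{115920}{36581} + 673 \left(- \frac{4406}{13503}\right) = - \frac{115920}{36581} - \frac{2965238}{13503} = - \frac{110036639038}{493953243}$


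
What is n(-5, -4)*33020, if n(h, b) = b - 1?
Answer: -165100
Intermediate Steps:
n(h, b) = -1 + b
n(-5, -4)*33020 = (-1 - 4)*33020 = -5*33020 = -165100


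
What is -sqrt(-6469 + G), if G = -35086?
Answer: -I*sqrt(41555) ≈ -203.85*I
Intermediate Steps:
-sqrt(-6469 + G) = -sqrt(-6469 - 35086) = -sqrt(-41555) = -I*sqrt(41555)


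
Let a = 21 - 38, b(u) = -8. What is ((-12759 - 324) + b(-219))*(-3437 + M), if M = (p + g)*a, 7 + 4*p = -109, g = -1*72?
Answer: 22516520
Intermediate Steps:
a = -17
g = -72
p = -29 (p = -7/4 + (¼)*(-109) = -7/4 - 109/4 = -29)
M = 1717 (M = (-29 - 72)*(-17) = -101*(-17) = 1717)
((-12759 - 324) + b(-219))*(-3437 + M) = ((-12759 - 324) - 8)*(-3437 + 1717) = (-13083 - 8)*(-1720) = -13091*(-1720) = 22516520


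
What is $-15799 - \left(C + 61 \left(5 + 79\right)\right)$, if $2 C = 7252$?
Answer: $-24549$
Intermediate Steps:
$C = 3626$ ($C = \frac{1}{2} \cdot 7252 = 3626$)
$-15799 - \left(C + 61 \left(5 + 79\right)\right) = -15799 - \left(3626 + 61 \left(5 + 79\right)\right) = -15799 - 8750 = -24549$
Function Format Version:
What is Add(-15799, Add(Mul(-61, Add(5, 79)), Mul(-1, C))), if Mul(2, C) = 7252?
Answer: -24549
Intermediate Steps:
C = 3626 (C = Mul(Rational(1, 2), 7252) = 3626)
Add(-15799, Add(Mul(-61, Add(5, 79)), Mul(-1, C))) = Add(-15799, Add(Mul(-61, Add(5, 79)), Mul(-1, 3626))) = Add(-15799, Add(Mul(-61, 84), -3626)) = Add(-15799, Add(-5124, -3626)) = Add(-15799, -8750) = -24549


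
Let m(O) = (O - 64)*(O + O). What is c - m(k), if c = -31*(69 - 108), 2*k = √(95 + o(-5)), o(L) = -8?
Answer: 2331/2 + 64*√87 ≈ 1762.5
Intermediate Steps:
k = √87/2 (k = √(95 - 8)/2 = √87/2 ≈ 4.6637)
m(O) = 2*O*(-64 + O) (m(O) = (-64 + O)*(2*O) = 2*O*(-64 + O))
c = 1209 (c = -31*(-39) = 1209)
c - m(k) = 1209 - 2*√87/2*(-64 + √87/2) = 1209 - √87*(-64 + √87/2)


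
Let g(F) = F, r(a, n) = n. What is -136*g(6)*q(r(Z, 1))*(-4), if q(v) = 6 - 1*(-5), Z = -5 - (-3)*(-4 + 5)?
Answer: 35904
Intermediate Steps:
Z = -2 (Z = -5 - (-3) = -5 - 1*(-3) = -5 + 3 = -2)
q(v) = 11 (q(v) = 6 + 5 = 11)
-136*g(6)*q(r(Z, 1))*(-4) = -136*6*11*(-4) = -8976*(-4) = -136*(-264) = 35904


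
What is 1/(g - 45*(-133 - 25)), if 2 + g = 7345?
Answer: 1/14453 ≈ 6.9190e-5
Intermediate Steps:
g = 7343 (g = -2 + 7345 = 7343)
1/(g - 45*(-133 - 25)) = 1/(7343 - 45*(-133 - 25)) = 1/(7343 - 45*(-158)) = 1/(7343 + 7110) = 1/14453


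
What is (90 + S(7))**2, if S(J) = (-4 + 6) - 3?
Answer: 7921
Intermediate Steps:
S(J) = -1 (S(J) = 2 - 3 = -1)
(90 + S(7))**2 = (90 - 1)**2 = 89**2 = 7921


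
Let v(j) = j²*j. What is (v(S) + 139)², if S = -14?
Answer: 6786025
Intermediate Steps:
v(j) = j³
(v(S) + 139)² = ((-14)³ + 139)² = (-2744 + 139)² = (-2605)² = 6786025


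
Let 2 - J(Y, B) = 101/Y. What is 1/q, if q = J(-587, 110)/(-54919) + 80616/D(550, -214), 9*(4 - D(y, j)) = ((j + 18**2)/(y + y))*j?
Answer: 9252149011/116948452631235 ≈ 7.9113e-5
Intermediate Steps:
D(y, j) = 4 - j*(324 + j)/(18*y) (D(y, j) = 4 - (j + 18**2)/(y + y)*j/9 = 4 - (j + 324)/((2*y))*j/9 = 4 - (324 + j)*(1/(2*y))*j/9 = 4 - (324 + j)/(2*y)*j/9 = 4 - j*(324 + j)/(18*y))
J(Y, B) = 2 - 101/Y
q = 116948452631235/9252149011 (q = (2 - 101/(-587))/(-54919) + 80616/(((1/18)*(-1*(-214)**2 - 324*(-214) + 72*550)/550)) = (2 - 101*(-1/587))*(-1/54919) + 80616/(((1/18)*(1/550)*(-1*45796 + 69336 + 39600))) = (2 + 101/587)*(-1/54919) + 80616/(((1/18)*(1/550)*(-45796 + 69336 + 39600))) = (1275/587)*(-1/54919) + 80616/(((1/18)*(1/550)*63140)) = -1275/32237453 + 80616/(287/45) = -1275/32237453 + 80616*(45/287) = -1275/32237453 + 3627720/287 = 116948452631235/9252149011 ≈ 12640.)
1/q = 1/(116948452631235/9252149011) = 9252149011/116948452631235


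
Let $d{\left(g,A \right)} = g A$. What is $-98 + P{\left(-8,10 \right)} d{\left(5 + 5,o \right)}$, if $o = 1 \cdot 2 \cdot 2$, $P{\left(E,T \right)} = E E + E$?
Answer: $2142$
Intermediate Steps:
$P{\left(E,T \right)} = E + E^{2}$ ($P{\left(E,T \right)} = E^{2} + E = E + E^{2}$)
$o = 4$ ($o = 2 \cdot 2 = 4$)
$d{\left(g,A \right)} = A g$
$-98 + P{\left(-8,10 \right)} d{\left(5 + 5,o \right)} = -98 + - 8 \left(1 - 8\right) 4 \left(5 + 5\right) = -98 + \left(-8\right) \left(-7\right) 4 \cdot 10 = -98 + 56 \cdot 40 = -98 + 2240 = 2142$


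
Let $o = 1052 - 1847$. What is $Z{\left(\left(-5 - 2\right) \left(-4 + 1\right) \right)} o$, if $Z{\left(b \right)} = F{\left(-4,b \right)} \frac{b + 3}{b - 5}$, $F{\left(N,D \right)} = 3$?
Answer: $- \frac{7155}{2} \approx -3577.5$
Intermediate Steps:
$o = -795$ ($o = 1052 - 1847 = -795$)
$Z{\left(b \right)} = \frac{3 \left(3 + b\right)}{-5 + b}$ ($Z{\left(b \right)} = 3 \frac{b + 3}{b - 5} = 3 \frac{3 + b}{-5 + b} = \frac{3 \left(3 + b\right)}{-5 + b}$)
$Z{\left(\left(-5 - 2\right) \left(-4 + 1\right) \right)} o = \frac{3 \left(3 + \left(-5 - 2\right) \left(-4 + 1\right)\right)}{-5 + \left(-5 - 2\right) \left(-4 + 1\right)} \left(-795\right) = \frac{3 \left(3 - -21\right)}{-5 - -21} \left(-795\right) = \frac{3 \left(3 + 21\right)}{-5 + 21} \left(-795\right) = 3 \cdot \frac{1}{16} \cdot 24 \left(-795\right) = \frac{9}{2} \left(-795\right) = - \frac{7155}{2}$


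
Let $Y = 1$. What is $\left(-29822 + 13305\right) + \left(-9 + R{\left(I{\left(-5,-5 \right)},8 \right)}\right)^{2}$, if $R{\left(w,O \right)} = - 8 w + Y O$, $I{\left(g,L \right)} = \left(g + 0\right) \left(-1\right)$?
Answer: $-14836$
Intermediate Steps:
$I{\left(g,L \right)} = - g$ ($I{\left(g,L \right)} = g \left(-1\right) = - g$)
$R{\left(w,O \right)} = O - 8 w$ ($R{\left(w,O \right)} = - 8 w + 1 O = - 8 w + O = O - 8 w$)
$\left(-29822 + 13305\right) + \left(-9 + R{\left(I{\left(-5,-5 \right)},8 \right)}\right)^{2} = \left(-29822 + 13305\right) + \left(-9 + \left(8 - 8 \left(\left(-1\right) \left(-5\right)\right)\right)\right)^{2} = -16517 + \left(-9 + \left(8 - 40\right)\right)^{2} = -16517 + \left(-9 - 32\right)^{2} = -16517 + \left(-41\right)^{2} = -16517 + 1681 = -14836$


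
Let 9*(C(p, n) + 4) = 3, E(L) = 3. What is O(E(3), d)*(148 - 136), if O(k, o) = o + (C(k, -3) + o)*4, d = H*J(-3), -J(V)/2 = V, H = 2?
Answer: 544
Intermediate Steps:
C(p, n) = -11/3 (C(p, n) = -4 + (⅑)*3 = -4 + ⅓ = -11/3)
J(V) = -2*V
d = 12 (d = 2*(-2*(-3)) = 2*6 = 12)
O(k, o) = -44/3 + 5*o (O(k, o) = o + (-11/3 + o)*4 = o + (-44/3 + 4*o) = -44/3 + 5*o)
O(E(3), d)*(148 - 136) = (-44/3 + 5*12)*(148 - 136) = (-44/3 + 60)*12 = (136/3)*12 = 544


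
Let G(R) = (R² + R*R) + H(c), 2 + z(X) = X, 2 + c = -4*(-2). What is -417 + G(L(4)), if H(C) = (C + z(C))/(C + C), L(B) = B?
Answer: -2305/6 ≈ -384.17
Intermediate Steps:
c = 6 (c = -2 - 4*(-2) = -2 + 8 = 6)
z(X) = -2 + X
H(C) = (-2 + 2*C)/(2*C) (H(C) = (C + (-2 + C))/(C + C) = (-2 + 2*C)/((2*C)) = (-2 + 2*C)*(1/(2*C)) = (-2 + 2*C)/(2*C))
G(R) = ⅚ + 2*R² (G(R) = (R² + R*R) + (-1 + 6)/6 = (R² + R²) + (⅙)*5 = 2*R² + ⅚ = ⅚ + 2*R²)
-417 + G(L(4)) = -417 + (⅚ + 2*4²) = -417 + (⅚ + 2*16) = -417 + (⅚ + 32) = -417 + 197/6 = -2305/6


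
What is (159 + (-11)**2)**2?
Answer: 78400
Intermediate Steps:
(159 + (-11)**2)**2 = (159 + 121)**2 = 280**2 = 78400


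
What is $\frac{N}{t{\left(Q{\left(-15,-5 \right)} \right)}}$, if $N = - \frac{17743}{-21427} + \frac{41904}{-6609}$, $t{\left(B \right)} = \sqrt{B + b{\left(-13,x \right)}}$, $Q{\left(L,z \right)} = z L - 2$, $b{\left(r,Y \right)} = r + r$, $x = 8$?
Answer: $- \frac{260204507 \sqrt{47}}{2218573007} \approx -0.80406$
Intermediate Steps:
$b{\left(r,Y \right)} = 2 r$
$Q{\left(L,z \right)} = -2 + L z$ ($Q{\left(L,z \right)} = L z - 2 = -2 + L z$)
$t{\left(B \right)} = \sqrt{-26 + B}$ ($t{\left(B \right)} = \sqrt{B + 2 \left(-13\right)} = \sqrt{B - 26} = \sqrt{-26 + B}$)
$N = - \frac{260204507}{47203681}$ ($N = \left(-17743\right) \left(- \frac{1}{21427}\right) + 41904 \left(- \frac{1}{6609}\right) = \frac{17743}{21427} - \frac{13968}{2203} = - \frac{260204507}{47203681} \approx -5.5124$)
$\frac{N}{t{\left(Q{\left(-15,-5 \right)} \right)}} = - \frac{260204507}{47203681 \sqrt{-26 - -73}} = - \frac{260204507}{47203681 \sqrt{-26 + \left(-2 + 75\right)}} = - \frac{260204507}{47203681 \sqrt{-26 + 73}} = - \frac{260204507}{47203681 \sqrt{47}} = - \frac{260204507 \frac{\sqrt{47}}{47}}{47203681} = - \frac{260204507 \sqrt{47}}{2218573007}$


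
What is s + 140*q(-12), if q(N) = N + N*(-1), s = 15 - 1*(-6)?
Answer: 21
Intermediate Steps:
s = 21 (s = 15 + 6 = 21)
q(N) = 0 (q(N) = N - N = 0)
s + 140*q(-12) = 21 + 140*0 = 21 + 0 = 21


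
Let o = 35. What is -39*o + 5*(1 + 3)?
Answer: -1345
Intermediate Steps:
-39*o + 5*(1 + 3) = -39*35 + 5*(1 + 3) = -1365 + 5*4 = -1365 + 20 = -1345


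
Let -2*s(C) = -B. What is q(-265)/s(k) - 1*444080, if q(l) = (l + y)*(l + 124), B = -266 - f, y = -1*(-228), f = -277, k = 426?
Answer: -4874446/11 ≈ -4.4313e+5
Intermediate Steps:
y = 228
B = 11 (B = -266 - 1*(-277) = -266 + 277 = 11)
s(C) = 11/2 (s(C) = -(-1)*11/2 = -1/2*(-11) = 11/2)
q(l) = (124 + l)*(228 + l) (q(l) = (l + 228)*(l + 124) = (228 + l)*(124 + l) = (124 + l)*(228 + l))
q(-265)/s(k) - 1*444080 = (28272 + (-265)**2 + 352*(-265))/(11/2) - 1*444080 = (28272 + 70225 - 93280)*(2/11) - 444080 = 5217*(2/11) - 444080 = 10434/11 - 444080 = -4874446/11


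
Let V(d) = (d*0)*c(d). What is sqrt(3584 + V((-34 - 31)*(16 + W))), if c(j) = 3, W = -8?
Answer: 16*sqrt(14) ≈ 59.867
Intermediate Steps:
V(d) = 0 (V(d) = (d*0)*3 = 0*3 = 0)
sqrt(3584 + V((-34 - 31)*(16 + W))) = sqrt(3584 + 0) = sqrt(3584) = 16*sqrt(14)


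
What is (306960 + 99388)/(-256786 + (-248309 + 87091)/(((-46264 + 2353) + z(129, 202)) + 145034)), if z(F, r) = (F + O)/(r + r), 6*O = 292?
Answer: -24901332346966/15736150362445 ≈ -1.5824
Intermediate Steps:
O = 146/3 (O = (⅙)*292 = 146/3 ≈ 48.667)
z(F, r) = (146/3 + F)/(2*r) (z(F, r) = (F + 146/3)/(r + r) = (146/3 + F)/((2*r)) = (146/3 + F)*(1/(2*r)) = (146/3 + F)/(2*r))
(306960 + 99388)/(-256786 + (-248309 + 87091)/(((-46264 + 2353) + z(129, 202)) + 145034)) = (306960 + 99388)/(-256786 + (-248309 + 87091)/(((-46264 + 2353) + (⅙)*(146 + 3*129)/202) + 145034)) = 406348/(-256786 - 161218/((-43911 + (⅙)*(1/202)*(146 + 387)) + 145034)) = 406348/(-256786 - 161218/((-43911 + (⅙)*(1/202)*533) + 145034)) = 406348/(-256786 - 161218/((-43911 + 533/1212) + 145034)) = 406348/(-256786 - 161218/(-53219599/1212 + 145034)) = 406348/(-256786 - 161218/122561609/1212) = 406348/(-256786 - 161218*1212/122561609) = 406348/(-256786 - 195396216/122561609) = 406348/(-31472300724890/122561609) = 406348*(-122561609/31472300724890) = -24901332346966/15736150362445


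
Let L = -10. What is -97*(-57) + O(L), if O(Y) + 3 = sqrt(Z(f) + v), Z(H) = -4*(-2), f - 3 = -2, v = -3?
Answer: 5526 + sqrt(5) ≈ 5528.2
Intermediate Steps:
f = 1 (f = 3 - 2 = 1)
Z(H) = 8
O(Y) = -3 + sqrt(5) (O(Y) = -3 + sqrt(8 - 3) = -3 + sqrt(5))
-97*(-57) + O(L) = -97*(-57) + (-3 + sqrt(5)) = 5529 + (-3 + sqrt(5)) = 5526 + sqrt(5)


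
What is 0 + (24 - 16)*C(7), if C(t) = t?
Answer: 56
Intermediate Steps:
0 + (24 - 16)*C(7) = 0 + (24 - 16)*7 = 0 + 8*7 = 0 + 56 = 56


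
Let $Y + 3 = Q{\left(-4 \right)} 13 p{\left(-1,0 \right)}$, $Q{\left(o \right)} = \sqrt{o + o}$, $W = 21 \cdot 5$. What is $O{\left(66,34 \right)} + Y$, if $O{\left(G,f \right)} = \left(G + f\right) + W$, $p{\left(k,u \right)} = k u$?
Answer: $202$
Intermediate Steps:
$W = 105$
$Q{\left(o \right)} = \sqrt{2} \sqrt{o}$ ($Q{\left(o \right)} = \sqrt{2 o} = \sqrt{2} \sqrt{o}$)
$Y = -3$ ($Y = -3 + \sqrt{2} \sqrt{-4} \cdot 13 \left(\left(-1\right) 0\right) = -3 + \sqrt{2} \cdot 2 i 13 \cdot 0 = -3 + 2 i \sqrt{2} \cdot 13 \cdot 0 = -3 + 26 i \sqrt{2} \cdot 0 = -3 + 0 = -3$)
$O{\left(G,f \right)} = 105 + G + f$ ($O{\left(G,f \right)} = \left(G + f\right) + 105 = 105 + G + f$)
$O{\left(66,34 \right)} + Y = \left(105 + 66 + 34\right) - 3 = 205 - 3 = 202$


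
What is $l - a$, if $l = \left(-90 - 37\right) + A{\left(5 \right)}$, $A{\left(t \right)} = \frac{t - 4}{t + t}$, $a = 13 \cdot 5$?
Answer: $- \frac{1919}{10} \approx -191.9$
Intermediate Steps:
$a = 65$
$A{\left(t \right)} = \frac{-4 + t}{2 t}$
$l = - \frac{1269}{10}$ ($l = \left(-90 - 37\right) + \frac{-4 + 5}{2 \cdot 5} = \left(-90 - 37\right) + \frac{1}{2} \cdot \frac{1}{5} \cdot 1 = -127 + \frac{1}{10} = - \frac{1269}{10} \approx -126.9$)
$l - a = - \frac{1269}{10} - 65 = - \frac{1919}{10}$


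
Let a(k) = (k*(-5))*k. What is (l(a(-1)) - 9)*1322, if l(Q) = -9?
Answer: -23796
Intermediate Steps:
a(k) = -5*k² (a(k) = (-5*k)*k = -5*k²)
(l(a(-1)) - 9)*1322 = (-9 - 9)*1322 = -18*1322 = -23796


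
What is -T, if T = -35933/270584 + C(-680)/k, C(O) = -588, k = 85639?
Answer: 3236369579/23172543176 ≈ 0.13966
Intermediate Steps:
T = -3236369579/23172543176 (T = -35933/270584 - 588/85639 = -3236369579/23172543176 ≈ -0.13966)
-T = -1*(-3236369579/23172543176) = 3236369579/23172543176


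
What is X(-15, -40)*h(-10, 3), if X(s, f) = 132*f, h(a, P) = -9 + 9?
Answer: 0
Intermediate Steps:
h(a, P) = 0
X(-15, -40)*h(-10, 3) = (132*(-40))*0 = -5280*0 = 0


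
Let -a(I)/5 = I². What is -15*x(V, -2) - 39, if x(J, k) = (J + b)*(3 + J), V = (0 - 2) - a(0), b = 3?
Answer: -54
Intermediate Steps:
a(I) = -5*I²
V = -2 (V = (0 - 2) - (-5)*0² = -2 - (-5)*0 = -2 - 1*0 = -2 + 0 = -2)
x(J, k) = (3 + J)² (x(J, k) = (J + 3)*(3 + J) = (3 + J)*(3 + J) = (3 + J)²)
-15*x(V, -2) - 39 = -15*(9 + (-2)² + 6*(-2)) - 39 = -15*(9 + 4 - 12) - 39 = -15*1 - 39 = -15 - 39 = -54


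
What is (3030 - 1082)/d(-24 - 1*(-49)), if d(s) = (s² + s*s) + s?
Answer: 1948/1275 ≈ 1.5278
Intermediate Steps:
d(s) = s + 2*s² (d(s) = (s² + s²) + s = 2*s² + s = s + 2*s²)
(3030 - 1082)/d(-24 - 1*(-49)) = (3030 - 1082)/(((-24 - 1*(-49))*(1 + 2*(-24 - 1*(-49))))) = 1948/(((-24 + 49)*(1 + 2*(-24 + 49)))) = 1948/((25*(1 + 2*25))) = 1948/((25*(1 + 50))) = 1948/((25*51)) = 1948/1275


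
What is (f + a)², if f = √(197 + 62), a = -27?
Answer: (27 - √259)² ≈ 118.95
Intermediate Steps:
f = √259 ≈ 16.093
(f + a)² = (√259 - 27)² = (-27 + √259)²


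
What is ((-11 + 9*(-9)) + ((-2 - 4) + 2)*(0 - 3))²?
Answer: 6400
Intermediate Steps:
((-11 + 9*(-9)) + ((-2 - 4) + 2)*(0 - 3))² = ((-11 - 81) + (-6 + 2)*(-3))² = (-92 - 4*(-3))² = (-92 + 12)² = (-80)² = 6400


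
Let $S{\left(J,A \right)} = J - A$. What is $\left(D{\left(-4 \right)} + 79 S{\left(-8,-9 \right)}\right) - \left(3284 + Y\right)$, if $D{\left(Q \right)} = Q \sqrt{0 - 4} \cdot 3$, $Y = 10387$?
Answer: $-13592 - 24 i \approx -13592.0 - 24.0 i$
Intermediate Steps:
$D{\left(Q \right)} = 6 i Q$ ($D{\left(Q \right)} = Q \sqrt{-4} \cdot 3 = Q 2 i 3 = 2 i Q 3 = 6 i Q$)
$\left(D{\left(-4 \right)} + 79 S{\left(-8,-9 \right)}\right) - \left(3284 + Y\right) = \left(6 i \left(-4\right) + 79 \left(-8 - -9\right)\right) - 13671 = \left(- 24 i + 79 \left(-8 + 9\right)\right) - 13671 = \left(- 24 i + 79 \cdot 1\right) - 13671 = \left(- 24 i + 79\right) - 13671 = \left(79 - 24 i\right) - 13671 = -13592 - 24 i$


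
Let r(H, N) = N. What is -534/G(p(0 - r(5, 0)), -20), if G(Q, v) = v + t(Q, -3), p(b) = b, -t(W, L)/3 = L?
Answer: 534/11 ≈ 48.545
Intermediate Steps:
t(W, L) = -3*L
G(Q, v) = 9 + v (G(Q, v) = v - 3*(-3) = v + 9 = 9 + v)
-534/G(p(0 - r(5, 0)), -20) = -534/(9 - 20) = -534/(-11) = -534*(-1/11) = 534/11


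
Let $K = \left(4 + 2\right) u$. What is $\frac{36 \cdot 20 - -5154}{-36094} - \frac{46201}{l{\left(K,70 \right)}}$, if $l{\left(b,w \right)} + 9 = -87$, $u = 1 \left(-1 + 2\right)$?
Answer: $\frac{833507495}{1732512} \approx 481.1$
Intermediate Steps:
$u = 1$ ($u = 1 \cdot 1 = 1$)
$K = 6$ ($K = \left(4 + 2\right) 1 = 6 \cdot 1 = 6$)
$l{\left(b,w \right)} = -96$ ($l{\left(b,w \right)} = -9 - 87 = -96$)
$\frac{36 \cdot 20 - -5154}{-36094} - \frac{46201}{l{\left(K,70 \right)}} = \frac{36 \cdot 20 - -5154}{-36094} - \frac{46201}{-96} = \left(720 + 5154\right) \left(- \frac{1}{36094}\right) - - \frac{46201}{96} = 5874 \left(- \frac{1}{36094}\right) + \frac{46201}{96} = - \frac{2937}{18047} + \frac{46201}{96} = \frac{833507495}{1732512}$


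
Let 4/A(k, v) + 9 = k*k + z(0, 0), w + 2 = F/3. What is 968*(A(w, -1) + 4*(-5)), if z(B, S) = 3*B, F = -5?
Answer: -92444/5 ≈ -18489.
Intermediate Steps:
w = -11/3 (w = -2 - 5/3 = -11/3 ≈ -3.6667)
A(k, v) = 4/(-9 + k²) (A(k, v) = 4/(-9 + (k*k + 3*0)) = 4/(-9 + (k² + 0)) = 4/(-9 + k²))
968*(A(w, -1) + 4*(-5)) = 968*(4/(-9 + (-11/3)²) + 4*(-5)) = 968*(4/(-9 + 121/9) - 20) = 968*(4/(40/9) - 20) = 968*(4*(9/40) - 20) = 968*(9/10 - 20) = 968*(-191/10) = -92444/5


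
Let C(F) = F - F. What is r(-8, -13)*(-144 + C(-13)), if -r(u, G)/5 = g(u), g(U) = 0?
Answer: 0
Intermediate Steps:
C(F) = 0
r(u, G) = 0 (r(u, G) = -5*0 = 0)
r(-8, -13)*(-144 + C(-13)) = 0*(-144 + 0) = 0*(-144) = 0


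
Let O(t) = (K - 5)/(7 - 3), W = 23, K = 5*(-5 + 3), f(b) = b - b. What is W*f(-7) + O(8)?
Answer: -15/4 ≈ -3.7500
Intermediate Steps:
f(b) = 0
K = -10 (K = 5*(-2) = -10)
O(t) = -15/4 (O(t) = (-10 - 5)/(7 - 3) = -15/4)
W*f(-7) + O(8) = 23*0 - 15/4 = 0 - 15/4 = -15/4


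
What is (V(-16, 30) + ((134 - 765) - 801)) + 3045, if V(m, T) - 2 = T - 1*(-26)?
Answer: 1671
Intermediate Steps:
V(m, T) = 28 + T (V(m, T) = 2 + (T - 1*(-26)) = 2 + (T + 26) = 2 + (26 + T) = 28 + T)
(V(-16, 30) + ((134 - 765) - 801)) + 3045 = ((28 + 30) + ((134 - 765) - 801)) + 3045 = (58 + (-631 - 801)) + 3045 = (58 - 1432) + 3045 = -1374 + 3045 = 1671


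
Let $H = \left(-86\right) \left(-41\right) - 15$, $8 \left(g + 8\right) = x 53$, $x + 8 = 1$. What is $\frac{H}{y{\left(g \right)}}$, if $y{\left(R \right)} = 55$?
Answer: $\frac{3511}{55} \approx 63.836$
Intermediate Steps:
$x = -7$ ($x = -8 + 1 = -7$)
$g = - \frac{435}{8}$ ($g = -8 + \frac{\left(-7\right) 53}{8} = -8 + \frac{1}{8} \left(-371\right) = -8 - \frac{371}{8} = - \frac{435}{8} \approx -54.375$)
$H = 3511$ ($H = 3526 - 15 = 3511$)
$\frac{H}{y{\left(g \right)}} = \frac{3511}{55}$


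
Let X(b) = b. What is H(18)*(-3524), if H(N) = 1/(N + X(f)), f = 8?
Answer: -1762/13 ≈ -135.54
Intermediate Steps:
H(N) = 1/(8 + N) (H(N) = 1/(N + 8) = 1/(8 + N))
H(18)*(-3524) = -3524/(8 + 18) = -3524/26 = (1/26)*(-3524) = -1762/13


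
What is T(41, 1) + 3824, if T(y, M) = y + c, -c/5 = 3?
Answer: 3850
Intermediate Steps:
c = -15 (c = -5*3 = -15)
T(y, M) = -15 + y (T(y, M) = y - 15 = -15 + y)
T(41, 1) + 3824 = (-15 + 41) + 3824 = 26 + 3824 = 3850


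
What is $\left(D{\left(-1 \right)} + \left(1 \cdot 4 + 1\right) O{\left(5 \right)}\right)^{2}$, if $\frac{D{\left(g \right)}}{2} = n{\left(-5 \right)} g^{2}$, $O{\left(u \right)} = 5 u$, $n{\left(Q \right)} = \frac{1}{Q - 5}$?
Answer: $\frac{389376}{25} \approx 15575.0$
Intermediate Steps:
$n{\left(Q \right)} = \frac{1}{-5 + Q}$
$D{\left(g \right)} = - \frac{g^{2}}{5}$ ($D{\left(g \right)} = 2 \frac{g^{2}}{-5 - 5} = 2 \frac{g^{2}}{-10} = 2 \left(- \frac{g^{2}}{10}\right) = - \frac{g^{2}}{5}$)
$\left(D{\left(-1 \right)} + \left(1 \cdot 4 + 1\right) O{\left(5 \right)}\right)^{2} = \left(- \frac{\left(-1\right)^{2}}{5} + \left(1 \cdot 4 + 1\right) 5 \cdot 5\right)^{2} = \left(\left(- \frac{1}{5}\right) 1 + \left(4 + 1\right) 25\right)^{2} = \left(- \frac{1}{5} + 5 \cdot 25\right)^{2} = \left(- \frac{1}{5} + 125\right)^{2} = \left(\frac{624}{5}\right)^{2} = \frac{389376}{25}$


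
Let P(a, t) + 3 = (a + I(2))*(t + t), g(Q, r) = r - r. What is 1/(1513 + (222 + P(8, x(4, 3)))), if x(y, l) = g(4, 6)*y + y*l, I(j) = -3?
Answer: 1/1852 ≈ 0.00053996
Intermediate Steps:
g(Q, r) = 0
x(y, l) = l*y (x(y, l) = 0*y + y*l = 0 + l*y = l*y)
P(a, t) = -3 + 2*t*(-3 + a) (P(a, t) = -3 + (a - 3)*(t + t) = -3 + (-3 + a)*(2*t) = -3 + 2*t*(-3 + a))
1/(1513 + (222 + P(8, x(4, 3)))) = 1/(1513 + (222 + (-3 - 18*4 + 2*8*(3*4)))) = 1/(1513 + (222 + (-3 - 6*12 + 2*8*12))) = 1/(1513 + (222 + (-3 - 72 + 192))) = 1/(1513 + (222 + 117)) = 1/(1513 + 339) = 1/1852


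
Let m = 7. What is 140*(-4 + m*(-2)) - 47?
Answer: -2567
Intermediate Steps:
140*(-4 + m*(-2)) - 47 = 140*(-4 + 7*(-2)) - 47 = 140*(-4 - 14) - 47 = 140*(-18) - 47 = -2520 - 47 = -2567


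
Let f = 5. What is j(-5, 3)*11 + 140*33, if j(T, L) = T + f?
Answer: 4620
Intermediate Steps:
j(T, L) = 5 + T (j(T, L) = T + 5 = 5 + T)
j(-5, 3)*11 + 140*33 = (5 - 5)*11 + 140*33 = 0*11 + 4620 = 0 + 4620 = 4620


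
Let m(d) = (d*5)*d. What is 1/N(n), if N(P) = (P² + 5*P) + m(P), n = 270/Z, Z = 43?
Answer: 1849/495450 ≈ 0.0037320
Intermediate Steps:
m(d) = 5*d² (m(d) = (5*d)*d = 5*d²)
n = 270/43 ≈ 6.2791
N(P) = 5*P + 6*P² (N(P) = (P² + 5*P) + 5*P² = 5*P + 6*P²)
1/N(n) = 1/(270*(5 + 6*(270/43))/43) = 1/(270*(5 + 1620/43)/43) = 1/((270/43)*(1835/43)) = 1/(495450/1849) = 1849/495450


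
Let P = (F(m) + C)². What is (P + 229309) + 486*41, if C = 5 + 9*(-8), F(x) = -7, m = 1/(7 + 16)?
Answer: 254711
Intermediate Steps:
m = 1/23 ≈ 0.043478
C = -67 (C = 5 - 72 = -67)
P = 5476 (P = (-7 - 67)² = (-74)² = 5476)
(P + 229309) + 486*41 = (5476 + 229309) + 486*41 = 234785 + 19926 = 254711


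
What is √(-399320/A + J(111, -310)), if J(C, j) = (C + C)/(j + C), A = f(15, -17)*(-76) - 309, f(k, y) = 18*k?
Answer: √310212290711382/4144971 ≈ 4.2492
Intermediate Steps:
A = -20829 (A = (18*15)*(-76) - 309 = 270*(-76) - 309 = -20520 - 309 = -20829)
J(C, j) = 2*C/(C + j) (J(C, j) = (2*C)/(C + j) = 2*C/(C + j))
√(-399320/A + J(111, -310)) = √(-399320/(-20829) + 2*111/(111 - 310)) = √(-399320*(-1/20829) + 2*111/(-199)) = √(399320/20829 + 2*111*(-1/199)) = √(399320/20829 - 222/199) = √(74840642/4144971) = √310212290711382/4144971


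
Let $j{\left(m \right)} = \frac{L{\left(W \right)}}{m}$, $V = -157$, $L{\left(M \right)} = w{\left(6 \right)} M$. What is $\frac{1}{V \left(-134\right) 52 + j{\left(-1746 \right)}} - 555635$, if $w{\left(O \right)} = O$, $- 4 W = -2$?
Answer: $- \frac{353769487914103}{636694031} \approx -5.5564 \cdot 10^{5}$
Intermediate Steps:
$W = \frac{1}{2}$ ($W = \left(- \frac{1}{4}\right) \left(-2\right) = \frac{1}{2} \approx 0.5$)
$L{\left(M \right)} = 6 M$
$j{\left(m \right)} = \frac{3}{m}$ ($j{\left(m \right)} = \frac{6 \cdot \frac{1}{2}}{m} = \frac{3}{m}$)
$\frac{1}{V \left(-134\right) 52 + j{\left(-1746 \right)}} - 555635 = \frac{1}{\left(-157\right) \left(-134\right) 52 + \frac{3}{-1746}} - 555635 = \frac{1}{21038 \cdot 52 + 3 \left(- \frac{1}{1746}\right)} - 555635 = \frac{1}{1093976 - \frac{1}{582}} - 555635 = \frac{1}{\frac{636694031}{582}} - 555635 = \frac{582}{636694031} - 555635 = - \frac{353769487914103}{636694031}$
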